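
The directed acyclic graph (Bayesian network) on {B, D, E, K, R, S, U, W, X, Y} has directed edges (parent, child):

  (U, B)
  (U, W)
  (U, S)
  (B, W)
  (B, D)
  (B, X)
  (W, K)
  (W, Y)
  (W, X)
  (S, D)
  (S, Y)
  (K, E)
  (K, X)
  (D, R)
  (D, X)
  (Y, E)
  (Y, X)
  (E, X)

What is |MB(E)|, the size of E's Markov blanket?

A node's Markov blanket = Pa ∪ Ch ∪ (parents of Ch other than the node itself).
E has child X.
Pa(E) = {K, Y}.
Other parents of E's children:
  X also has parents B, D, K, W, Y.
MB(E) = {B, D, K, W, X, Y}, which has 6 nodes.

6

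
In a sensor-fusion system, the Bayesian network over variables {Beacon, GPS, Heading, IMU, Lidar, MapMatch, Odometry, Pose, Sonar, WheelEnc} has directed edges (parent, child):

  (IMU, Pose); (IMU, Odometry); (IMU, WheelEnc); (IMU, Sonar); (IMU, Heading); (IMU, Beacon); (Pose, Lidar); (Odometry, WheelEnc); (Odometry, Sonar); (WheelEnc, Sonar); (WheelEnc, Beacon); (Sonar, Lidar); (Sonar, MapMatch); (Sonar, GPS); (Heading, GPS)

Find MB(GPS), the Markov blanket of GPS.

{Heading, Sonar}

Pa(GPS) = {Heading, Sonar}.
GPS has no children.
With no children, GPS has no spouses; the co-parent set is empty.
MB(GPS) = {Heading, Sonar}.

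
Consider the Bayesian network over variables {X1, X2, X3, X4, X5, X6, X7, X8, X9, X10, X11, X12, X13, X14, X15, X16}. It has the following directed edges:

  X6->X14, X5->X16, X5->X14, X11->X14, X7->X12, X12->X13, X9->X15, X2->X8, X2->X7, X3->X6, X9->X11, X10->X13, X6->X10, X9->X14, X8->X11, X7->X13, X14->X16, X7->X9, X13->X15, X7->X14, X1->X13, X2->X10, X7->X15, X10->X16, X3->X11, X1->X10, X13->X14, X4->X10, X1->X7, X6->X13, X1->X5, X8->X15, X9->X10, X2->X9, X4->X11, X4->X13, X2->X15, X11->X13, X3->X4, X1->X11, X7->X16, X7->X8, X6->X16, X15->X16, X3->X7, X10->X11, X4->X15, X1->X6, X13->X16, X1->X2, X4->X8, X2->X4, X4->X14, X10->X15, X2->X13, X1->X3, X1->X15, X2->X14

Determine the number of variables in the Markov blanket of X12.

8

Parents of X12: X7.
Children of X12: X13.
Parents of each child, excluding X12:
  X13's other parents are X1, X2, X4, X6, X7, X10, X11.
MB(X12) = {X1, X2, X4, X6, X7, X10, X11, X13}, which has 8 nodes.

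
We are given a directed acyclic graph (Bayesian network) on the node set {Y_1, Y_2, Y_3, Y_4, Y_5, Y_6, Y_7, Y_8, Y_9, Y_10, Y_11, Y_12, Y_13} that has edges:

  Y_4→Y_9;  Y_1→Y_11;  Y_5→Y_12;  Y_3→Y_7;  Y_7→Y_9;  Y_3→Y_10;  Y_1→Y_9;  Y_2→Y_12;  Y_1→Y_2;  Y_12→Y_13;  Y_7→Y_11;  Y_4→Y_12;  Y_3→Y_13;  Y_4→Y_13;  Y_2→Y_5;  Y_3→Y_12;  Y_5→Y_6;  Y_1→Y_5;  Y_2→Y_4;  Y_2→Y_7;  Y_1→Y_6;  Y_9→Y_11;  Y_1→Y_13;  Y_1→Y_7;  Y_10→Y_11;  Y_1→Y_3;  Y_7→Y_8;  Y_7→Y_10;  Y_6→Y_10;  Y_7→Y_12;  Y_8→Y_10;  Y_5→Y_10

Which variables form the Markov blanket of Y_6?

{Y_1, Y_3, Y_5, Y_7, Y_8, Y_10}

Y_6's parents: Y_1, Y_5.
Ch(Y_6) = {Y_10}.
For each child, the remaining parents (spouses of Y_6):
  Y_10 also has parents Y_3, Y_5, Y_7, Y_8.
Union: {Y_1, Y_5} ∪ {Y_10} ∪ {Y_3, Y_5, Y_7, Y_8} = {Y_1, Y_3, Y_5, Y_7, Y_8, Y_10}.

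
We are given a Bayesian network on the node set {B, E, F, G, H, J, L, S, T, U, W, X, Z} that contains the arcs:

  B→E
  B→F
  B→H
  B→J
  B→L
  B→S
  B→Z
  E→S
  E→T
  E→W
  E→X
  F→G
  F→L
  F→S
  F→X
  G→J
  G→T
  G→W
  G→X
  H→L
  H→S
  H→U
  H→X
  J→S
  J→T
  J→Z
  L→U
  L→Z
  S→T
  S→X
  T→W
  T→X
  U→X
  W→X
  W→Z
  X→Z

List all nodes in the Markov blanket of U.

U's parents: H, L.
U has child X.
Other parents of U's children:
  X also has parents E, F, G, H, S, T, W.
Union: {H, L} ∪ {X} ∪ {E, F, G, H, S, T, W} = {E, F, G, H, L, S, T, W, X}.

{E, F, G, H, L, S, T, W, X}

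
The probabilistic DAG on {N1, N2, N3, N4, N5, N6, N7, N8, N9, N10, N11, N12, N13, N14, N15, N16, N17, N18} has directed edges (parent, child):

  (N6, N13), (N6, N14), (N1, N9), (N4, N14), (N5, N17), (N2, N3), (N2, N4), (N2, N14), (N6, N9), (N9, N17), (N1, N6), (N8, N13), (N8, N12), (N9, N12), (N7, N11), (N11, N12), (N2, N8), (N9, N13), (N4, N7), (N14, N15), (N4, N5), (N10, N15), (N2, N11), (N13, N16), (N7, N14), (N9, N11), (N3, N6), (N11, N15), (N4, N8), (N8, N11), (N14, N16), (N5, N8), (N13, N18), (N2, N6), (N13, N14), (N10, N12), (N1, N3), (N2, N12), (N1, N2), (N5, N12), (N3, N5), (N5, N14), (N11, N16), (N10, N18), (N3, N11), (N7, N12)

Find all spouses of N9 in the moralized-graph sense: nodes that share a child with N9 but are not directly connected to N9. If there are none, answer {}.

{N2, N3, N5, N7, N8, N10}

Children of N9: N11, N12, N13, N17.
  N11: N2, N3, N7, N8
  N12: N2, N5, N7, N8, N10, N11
  N13: N6, N8
  N17: N5
Excluding nodes already adjacent to N9 (N1, N6, N11, N12, N13, N17), the co-parent-only contribution is {N2, N3, N5, N7, N8, N10}.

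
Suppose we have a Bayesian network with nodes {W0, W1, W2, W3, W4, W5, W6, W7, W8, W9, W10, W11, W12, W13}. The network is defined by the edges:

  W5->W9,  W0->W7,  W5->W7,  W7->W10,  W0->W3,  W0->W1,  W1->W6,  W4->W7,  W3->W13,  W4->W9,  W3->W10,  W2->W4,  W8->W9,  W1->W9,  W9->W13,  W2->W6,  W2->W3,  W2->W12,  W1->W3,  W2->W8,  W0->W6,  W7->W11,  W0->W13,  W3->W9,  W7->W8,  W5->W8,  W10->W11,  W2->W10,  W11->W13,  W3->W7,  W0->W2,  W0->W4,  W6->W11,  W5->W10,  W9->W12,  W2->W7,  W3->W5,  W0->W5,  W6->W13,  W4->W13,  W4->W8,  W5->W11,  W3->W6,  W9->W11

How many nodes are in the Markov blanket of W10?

W10 has parents W2, W3, W5, W7.
Ch(W10) = {W11}.
For each child, the remaining parents (spouses of W10):
  W11: W5, W6, W7, W9
MB(W10) = {W2, W3, W5, W6, W7, W9, W11}, which has 7 nodes.

7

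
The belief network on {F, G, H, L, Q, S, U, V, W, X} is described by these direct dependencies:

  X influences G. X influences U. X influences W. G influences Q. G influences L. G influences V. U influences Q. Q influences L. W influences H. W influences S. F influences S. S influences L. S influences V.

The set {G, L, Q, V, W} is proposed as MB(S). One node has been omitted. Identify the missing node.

Recall MB(v) = parents ∪ children ∪ spouses, where spouses are the other parents of v's children.
Ch(S) = {L, V}.
Pa(S) = {F, W}.
For each child, the remaining parents (spouses of S):
  L's other parents are G, Q.
  V's other parent is G.
MB(S) = {F, G, L, Q, V, W}.
Comparing with the claimed set, F is missing.

F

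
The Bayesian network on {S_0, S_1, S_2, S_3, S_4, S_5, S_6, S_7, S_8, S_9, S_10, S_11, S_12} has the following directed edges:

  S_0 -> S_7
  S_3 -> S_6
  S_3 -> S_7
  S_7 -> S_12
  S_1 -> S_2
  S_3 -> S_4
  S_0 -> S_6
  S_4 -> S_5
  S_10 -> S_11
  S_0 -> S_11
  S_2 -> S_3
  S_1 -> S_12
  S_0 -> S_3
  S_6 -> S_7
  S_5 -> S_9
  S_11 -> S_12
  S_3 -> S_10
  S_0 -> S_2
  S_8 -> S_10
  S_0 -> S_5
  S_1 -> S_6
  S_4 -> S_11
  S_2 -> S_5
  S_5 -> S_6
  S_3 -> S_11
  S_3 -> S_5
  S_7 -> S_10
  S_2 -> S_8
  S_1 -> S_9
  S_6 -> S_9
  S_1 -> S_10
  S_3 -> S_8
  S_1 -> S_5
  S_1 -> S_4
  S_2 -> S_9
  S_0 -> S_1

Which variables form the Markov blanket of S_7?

{S_0, S_1, S_3, S_6, S_8, S_10, S_11, S_12}

A node's Markov blanket = Pa ∪ Ch ∪ (parents of Ch other than the node itself).
Pa(S_7) = {S_0, S_3, S_6}.
S_7's children: S_10, S_12.
Other parents of S_7's children:
  parents(S_10) \ {S_7} = {S_1, S_3, S_8}.
  S_12 also has parents S_1, S_11.
Taking the union gives {S_0, S_1, S_3, S_6, S_8, S_10, S_11, S_12}.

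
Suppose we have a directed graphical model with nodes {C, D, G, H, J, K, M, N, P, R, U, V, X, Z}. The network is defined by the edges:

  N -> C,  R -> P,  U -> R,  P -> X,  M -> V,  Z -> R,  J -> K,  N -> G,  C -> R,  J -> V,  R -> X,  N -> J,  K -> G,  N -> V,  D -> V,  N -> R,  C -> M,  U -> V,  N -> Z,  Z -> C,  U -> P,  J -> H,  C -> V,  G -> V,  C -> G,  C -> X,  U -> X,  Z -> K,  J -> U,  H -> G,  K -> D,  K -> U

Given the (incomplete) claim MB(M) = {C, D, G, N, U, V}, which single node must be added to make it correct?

J

Pa(M) = {C}.
Children of M: V.
Other parents of M's children:
  V: C, D, G, J, N, U
MB(M) = {C, D, G, J, N, U, V}.
Comparing with the claimed set, J is missing.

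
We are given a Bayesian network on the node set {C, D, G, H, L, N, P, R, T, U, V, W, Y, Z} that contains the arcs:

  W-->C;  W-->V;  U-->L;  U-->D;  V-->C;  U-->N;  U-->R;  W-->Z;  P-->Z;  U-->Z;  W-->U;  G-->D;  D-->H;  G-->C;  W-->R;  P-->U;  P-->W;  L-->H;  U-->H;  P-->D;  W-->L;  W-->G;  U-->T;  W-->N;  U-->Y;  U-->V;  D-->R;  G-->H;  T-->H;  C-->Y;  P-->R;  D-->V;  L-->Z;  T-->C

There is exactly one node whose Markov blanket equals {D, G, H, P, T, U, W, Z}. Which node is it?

L

The target node must have every member of {D, G, H, P, T, U, W, Z} as a parent, child, or co-parent, and no others.
Parents of L: U, W; children: H, Z; co-parents: D, G, P, T, U, W.
These exactly cover the given set, so the node is L.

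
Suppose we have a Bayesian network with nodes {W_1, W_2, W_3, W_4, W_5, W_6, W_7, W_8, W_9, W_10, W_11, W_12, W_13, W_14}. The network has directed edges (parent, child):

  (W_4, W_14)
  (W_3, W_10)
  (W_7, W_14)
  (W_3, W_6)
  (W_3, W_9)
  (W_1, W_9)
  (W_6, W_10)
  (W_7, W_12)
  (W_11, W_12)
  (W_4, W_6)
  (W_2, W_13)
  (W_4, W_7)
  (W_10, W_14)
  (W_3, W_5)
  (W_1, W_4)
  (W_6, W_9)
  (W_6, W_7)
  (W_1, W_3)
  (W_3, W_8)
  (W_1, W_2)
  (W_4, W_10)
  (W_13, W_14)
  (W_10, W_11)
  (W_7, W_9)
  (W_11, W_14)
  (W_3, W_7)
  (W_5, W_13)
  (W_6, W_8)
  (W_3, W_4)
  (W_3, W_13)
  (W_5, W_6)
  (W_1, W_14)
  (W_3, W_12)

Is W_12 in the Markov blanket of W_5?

The Markov blanket of a node is its parents, its children, and the other parents of its children.
W_5's parents: W_3.
Children of W_5: W_6, W_13.
Parents of each child, excluding W_5:
  W_6's other parents are W_3, W_4.
  parents(W_13) \ {W_5} = {W_2, W_3}.
MB(W_5) = {W_2, W_3, W_4, W_6, W_13}; W_12 is not in this set.

No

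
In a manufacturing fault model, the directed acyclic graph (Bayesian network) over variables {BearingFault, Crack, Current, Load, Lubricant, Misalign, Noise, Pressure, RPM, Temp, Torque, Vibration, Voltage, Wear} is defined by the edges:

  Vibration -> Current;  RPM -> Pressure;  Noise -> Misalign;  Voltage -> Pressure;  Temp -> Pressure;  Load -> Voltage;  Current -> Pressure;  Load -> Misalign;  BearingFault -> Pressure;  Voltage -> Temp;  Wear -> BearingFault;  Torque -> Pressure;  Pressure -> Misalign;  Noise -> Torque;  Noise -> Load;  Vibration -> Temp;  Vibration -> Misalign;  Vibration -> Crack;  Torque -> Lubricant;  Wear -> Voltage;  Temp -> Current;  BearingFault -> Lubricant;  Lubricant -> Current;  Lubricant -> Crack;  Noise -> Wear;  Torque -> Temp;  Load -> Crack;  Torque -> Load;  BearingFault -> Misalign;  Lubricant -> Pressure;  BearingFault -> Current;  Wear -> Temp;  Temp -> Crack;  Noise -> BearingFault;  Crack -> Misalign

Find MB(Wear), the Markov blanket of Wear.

{BearingFault, Load, Noise, Temp, Torque, Vibration, Voltage}

Recall MB(v) = parents ∪ children ∪ spouses, where spouses are the other parents of v's children.
Wear's parents: Noise.
Wear has children BearingFault, Temp, Voltage.
Parents of each child, excluding Wear:
  BearingFault: Noise
  Voltage: Load
  Temp: Torque, Vibration, Voltage
Union: {Noise} ∪ {BearingFault, Temp, Voltage} ∪ {Load, Noise, Torque, Vibration, Voltage} = {BearingFault, Load, Noise, Temp, Torque, Vibration, Voltage}.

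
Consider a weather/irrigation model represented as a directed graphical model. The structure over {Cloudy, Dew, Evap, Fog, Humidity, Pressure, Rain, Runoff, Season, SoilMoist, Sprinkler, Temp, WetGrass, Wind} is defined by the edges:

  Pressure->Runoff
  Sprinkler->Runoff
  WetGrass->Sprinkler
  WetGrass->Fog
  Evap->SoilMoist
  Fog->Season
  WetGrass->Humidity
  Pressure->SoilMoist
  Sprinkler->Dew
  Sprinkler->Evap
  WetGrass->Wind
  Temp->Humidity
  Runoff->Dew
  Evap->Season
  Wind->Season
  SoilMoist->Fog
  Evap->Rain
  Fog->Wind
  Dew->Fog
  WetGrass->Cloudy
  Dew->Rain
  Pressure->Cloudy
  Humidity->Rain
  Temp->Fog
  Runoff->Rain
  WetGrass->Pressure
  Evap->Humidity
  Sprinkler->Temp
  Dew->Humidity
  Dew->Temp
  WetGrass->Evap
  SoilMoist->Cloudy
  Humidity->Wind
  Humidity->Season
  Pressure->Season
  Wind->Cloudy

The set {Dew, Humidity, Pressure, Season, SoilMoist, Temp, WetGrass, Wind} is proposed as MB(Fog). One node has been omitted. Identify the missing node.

Evap

By definition, MB(Fog) is built from Fog's parents, Fog's children, and the co-parents of Fog.
Parents of Fog: Dew, SoilMoist, Temp, WetGrass.
Children of Fog: Season, Wind.
Parents of each child, excluding Fog:
  Wind: Humidity, WetGrass
  Season: Evap, Humidity, Pressure, Wind
MB(Fog) = {Dew, Evap, Humidity, Pressure, Season, SoilMoist, Temp, WetGrass, Wind}.
Comparing with the claimed set, Evap is missing.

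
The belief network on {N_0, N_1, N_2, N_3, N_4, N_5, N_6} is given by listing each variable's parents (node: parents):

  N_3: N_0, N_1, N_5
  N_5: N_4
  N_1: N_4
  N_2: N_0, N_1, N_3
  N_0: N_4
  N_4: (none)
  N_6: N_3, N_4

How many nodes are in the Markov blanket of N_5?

4

Pa(N_5) = {N_4}.
Children of N_5: N_3.
For each child, the remaining parents (spouses of N_5):
  N_3's other parents are N_0, N_1.
MB(N_5) = {N_0, N_1, N_3, N_4}, which has 4 nodes.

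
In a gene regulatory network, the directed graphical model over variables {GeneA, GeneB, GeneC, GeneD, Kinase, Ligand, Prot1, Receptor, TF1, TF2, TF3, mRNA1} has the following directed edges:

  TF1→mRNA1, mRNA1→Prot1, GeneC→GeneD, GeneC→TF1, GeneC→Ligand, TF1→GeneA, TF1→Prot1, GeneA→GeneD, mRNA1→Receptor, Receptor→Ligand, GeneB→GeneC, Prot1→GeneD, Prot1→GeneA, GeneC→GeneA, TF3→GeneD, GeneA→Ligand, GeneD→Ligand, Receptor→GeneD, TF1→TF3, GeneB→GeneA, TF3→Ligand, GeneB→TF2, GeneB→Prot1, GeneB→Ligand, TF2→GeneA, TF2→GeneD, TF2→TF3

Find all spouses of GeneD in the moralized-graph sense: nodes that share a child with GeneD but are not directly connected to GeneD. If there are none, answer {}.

{GeneB}

Children of GeneD: Ligand.
  Ligand also has parents GeneA, GeneB, GeneC, Receptor, TF3.
Excluding nodes already adjacent to GeneD (GeneA, GeneC, Ligand, Prot1, Receptor, TF2, TF3), the co-parent-only contribution is {GeneB}.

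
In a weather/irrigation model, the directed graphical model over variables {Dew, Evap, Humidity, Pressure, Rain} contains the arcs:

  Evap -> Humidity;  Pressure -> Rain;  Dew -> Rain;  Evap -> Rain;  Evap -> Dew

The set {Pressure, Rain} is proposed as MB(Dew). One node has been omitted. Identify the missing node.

A node's Markov blanket = Pa ∪ Ch ∪ (parents of Ch other than the node itself).
Parents of Dew: Evap.
Dew has child Rain.
Parents of each child, excluding Dew:
  Rain: Evap, Pressure
MB(Dew) = {Evap, Pressure, Rain}.
Comparing with the claimed set, Evap is missing.

Evap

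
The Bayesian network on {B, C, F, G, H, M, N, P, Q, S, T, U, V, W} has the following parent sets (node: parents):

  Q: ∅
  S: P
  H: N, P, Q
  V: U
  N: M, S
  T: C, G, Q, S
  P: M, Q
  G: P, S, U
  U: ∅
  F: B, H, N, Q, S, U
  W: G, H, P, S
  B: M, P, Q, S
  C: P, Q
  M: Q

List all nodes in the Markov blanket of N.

{B, F, H, M, P, Q, S, U}

Parents of N: M, S.
N has children F, H.
For each child, the remaining parents (spouses of N):
  H: P, Q
  F: B, H, Q, S, U
Taking the union gives {B, F, H, M, P, Q, S, U}.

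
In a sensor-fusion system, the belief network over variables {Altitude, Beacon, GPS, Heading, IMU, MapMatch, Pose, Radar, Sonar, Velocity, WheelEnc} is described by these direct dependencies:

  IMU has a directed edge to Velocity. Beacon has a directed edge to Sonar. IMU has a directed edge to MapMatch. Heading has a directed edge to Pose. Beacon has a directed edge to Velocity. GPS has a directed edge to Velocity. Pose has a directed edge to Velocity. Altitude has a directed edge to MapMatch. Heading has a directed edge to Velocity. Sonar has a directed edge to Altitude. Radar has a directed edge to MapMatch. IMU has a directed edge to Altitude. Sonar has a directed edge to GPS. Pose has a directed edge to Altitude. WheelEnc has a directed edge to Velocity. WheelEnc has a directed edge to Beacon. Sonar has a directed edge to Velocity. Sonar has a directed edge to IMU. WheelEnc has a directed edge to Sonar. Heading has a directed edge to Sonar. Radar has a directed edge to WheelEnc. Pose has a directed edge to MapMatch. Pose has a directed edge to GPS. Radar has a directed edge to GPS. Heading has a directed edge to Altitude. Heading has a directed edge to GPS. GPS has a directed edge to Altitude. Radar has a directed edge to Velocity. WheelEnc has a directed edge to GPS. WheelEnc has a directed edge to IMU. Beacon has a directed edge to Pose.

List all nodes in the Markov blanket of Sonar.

{Altitude, Beacon, GPS, Heading, IMU, Pose, Radar, Velocity, WheelEnc}

Recall MB(v) = parents ∪ children ∪ spouses, where spouses are the other parents of v's children.
Parents of Sonar: Beacon, Heading, WheelEnc.
Sonar has children Altitude, GPS, IMU, Velocity.
Co-parents of Sonar (other parents of its children):
  GPS: Heading, Pose, Radar, WheelEnc
  IMU: WheelEnc
  Velocity: Beacon, GPS, Heading, IMU, Pose, Radar, WheelEnc
  Altitude: GPS, Heading, IMU, Pose
Taking the union gives {Altitude, Beacon, GPS, Heading, IMU, Pose, Radar, Velocity, WheelEnc}.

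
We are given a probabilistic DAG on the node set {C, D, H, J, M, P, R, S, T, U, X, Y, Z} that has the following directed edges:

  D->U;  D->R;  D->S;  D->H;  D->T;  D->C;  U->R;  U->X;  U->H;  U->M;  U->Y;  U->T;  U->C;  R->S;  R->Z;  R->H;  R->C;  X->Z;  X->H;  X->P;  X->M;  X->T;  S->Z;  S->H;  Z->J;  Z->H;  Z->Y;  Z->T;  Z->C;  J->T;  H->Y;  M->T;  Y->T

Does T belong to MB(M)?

Yes

T is a child of M.
So T ∈ MB(M).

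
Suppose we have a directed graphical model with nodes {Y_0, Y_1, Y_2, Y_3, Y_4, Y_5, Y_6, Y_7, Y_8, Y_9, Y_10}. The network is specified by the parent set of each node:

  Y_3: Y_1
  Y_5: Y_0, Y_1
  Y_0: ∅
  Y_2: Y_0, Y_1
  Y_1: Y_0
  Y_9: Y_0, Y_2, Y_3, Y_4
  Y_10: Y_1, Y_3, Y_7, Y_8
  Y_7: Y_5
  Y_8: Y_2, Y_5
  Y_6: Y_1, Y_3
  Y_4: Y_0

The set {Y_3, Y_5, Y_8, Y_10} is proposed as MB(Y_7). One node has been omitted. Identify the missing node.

Parents of Y_7: Y_5.
Ch(Y_7) = {Y_10}.
Co-parents of Y_7 (other parents of its children):
  Y_10: Y_1, Y_3, Y_8
MB(Y_7) = {Y_1, Y_3, Y_5, Y_8, Y_10}.
Comparing with the claimed set, Y_1 is missing.

Y_1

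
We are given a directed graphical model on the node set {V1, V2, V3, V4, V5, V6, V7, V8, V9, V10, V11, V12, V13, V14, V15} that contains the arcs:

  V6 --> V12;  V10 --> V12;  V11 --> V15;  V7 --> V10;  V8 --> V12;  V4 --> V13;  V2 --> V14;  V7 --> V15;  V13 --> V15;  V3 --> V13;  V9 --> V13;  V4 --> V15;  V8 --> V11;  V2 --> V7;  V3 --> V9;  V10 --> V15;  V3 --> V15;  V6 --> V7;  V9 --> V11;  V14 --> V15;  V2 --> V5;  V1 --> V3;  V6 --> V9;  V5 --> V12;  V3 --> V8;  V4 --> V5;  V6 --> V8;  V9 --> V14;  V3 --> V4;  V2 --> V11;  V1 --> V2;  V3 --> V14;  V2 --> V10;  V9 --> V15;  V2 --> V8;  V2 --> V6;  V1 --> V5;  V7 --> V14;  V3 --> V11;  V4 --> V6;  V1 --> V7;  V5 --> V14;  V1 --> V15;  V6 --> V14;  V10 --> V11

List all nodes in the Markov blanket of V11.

{V1, V2, V3, V4, V7, V8, V9, V10, V13, V14, V15}

Pa(V11) = {V2, V3, V8, V9, V10}.
Ch(V11) = {V15}.
Parents of each child, excluding V11:
  V15 also has parents V1, V3, V4, V7, V9, V10, V13, V14.
Union: {V2, V3, V8, V9, V10} ∪ {V15} ∪ {V1, V3, V4, V7, V9, V10, V13, V14} = {V1, V2, V3, V4, V7, V8, V9, V10, V13, V14, V15}.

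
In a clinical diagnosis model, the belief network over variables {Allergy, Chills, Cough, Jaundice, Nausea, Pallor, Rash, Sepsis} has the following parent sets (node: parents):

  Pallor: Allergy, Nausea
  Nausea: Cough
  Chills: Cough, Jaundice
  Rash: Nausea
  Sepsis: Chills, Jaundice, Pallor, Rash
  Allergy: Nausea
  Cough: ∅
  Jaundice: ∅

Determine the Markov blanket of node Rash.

{Chills, Jaundice, Nausea, Pallor, Sepsis}

By definition, MB(Rash) is built from Rash's parents, Rash's children, and the co-parents of Rash.
Children of Rash: Sepsis.
Rash has parent Nausea.
Co-parents of Rash (other parents of its children):
  Sepsis also has parents Chills, Jaundice, Pallor.
MB(Rash) = {Chills, Jaundice, Nausea, Pallor, Sepsis}.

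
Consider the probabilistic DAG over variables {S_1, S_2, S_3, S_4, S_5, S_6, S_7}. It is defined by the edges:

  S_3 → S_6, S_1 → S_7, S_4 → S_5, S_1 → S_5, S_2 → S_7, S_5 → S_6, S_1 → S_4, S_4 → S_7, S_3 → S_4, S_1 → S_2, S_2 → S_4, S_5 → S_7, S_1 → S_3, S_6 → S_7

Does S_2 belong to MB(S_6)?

Yes

S_2 is a co-parent of S_6: both are parents of S_7.
So S_2 ∈ MB(S_6).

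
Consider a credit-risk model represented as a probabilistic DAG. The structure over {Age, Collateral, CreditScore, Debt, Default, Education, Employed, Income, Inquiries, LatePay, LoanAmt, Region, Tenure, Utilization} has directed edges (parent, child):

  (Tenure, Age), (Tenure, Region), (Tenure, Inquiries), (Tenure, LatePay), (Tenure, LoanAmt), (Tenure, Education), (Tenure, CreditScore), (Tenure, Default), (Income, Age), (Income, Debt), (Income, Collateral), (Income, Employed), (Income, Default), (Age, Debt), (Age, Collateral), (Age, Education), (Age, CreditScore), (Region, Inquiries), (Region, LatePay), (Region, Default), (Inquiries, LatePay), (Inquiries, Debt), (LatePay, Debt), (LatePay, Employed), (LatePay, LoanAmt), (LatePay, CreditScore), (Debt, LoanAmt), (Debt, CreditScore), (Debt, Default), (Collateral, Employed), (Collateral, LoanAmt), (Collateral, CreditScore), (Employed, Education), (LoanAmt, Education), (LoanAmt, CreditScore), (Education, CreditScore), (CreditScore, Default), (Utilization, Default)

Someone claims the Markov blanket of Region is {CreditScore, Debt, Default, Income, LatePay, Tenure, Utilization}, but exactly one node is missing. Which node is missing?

Inquiries

By definition, MB(Region) is built from Region's parents, Region's children, and the co-parents of Region.
Parents of Region: Tenure.
Children of Region: Default, Inquiries, LatePay.
Parents of each child, excluding Region:
  Inquiries also has parent Tenure.
  LatePay's other parents are Inquiries, Tenure.
  parents(Default) \ {Region} = {CreditScore, Debt, Income, Tenure, Utilization}.
MB(Region) = {CreditScore, Debt, Default, Income, Inquiries, LatePay, Tenure, Utilization}.
Comparing with the claimed set, Inquiries is missing.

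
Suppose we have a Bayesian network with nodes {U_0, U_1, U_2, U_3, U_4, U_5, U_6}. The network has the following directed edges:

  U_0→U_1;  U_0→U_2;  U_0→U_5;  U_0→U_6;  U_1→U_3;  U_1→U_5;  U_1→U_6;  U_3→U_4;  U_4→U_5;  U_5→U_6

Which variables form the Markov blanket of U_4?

U_4 has child U_5.
Parents of U_4: U_3.
For each child, the remaining parents (spouses of U_4):
  U_5: U_0, U_1
MB(U_4) = {U_0, U_1, U_3, U_5}.

{U_0, U_1, U_3, U_5}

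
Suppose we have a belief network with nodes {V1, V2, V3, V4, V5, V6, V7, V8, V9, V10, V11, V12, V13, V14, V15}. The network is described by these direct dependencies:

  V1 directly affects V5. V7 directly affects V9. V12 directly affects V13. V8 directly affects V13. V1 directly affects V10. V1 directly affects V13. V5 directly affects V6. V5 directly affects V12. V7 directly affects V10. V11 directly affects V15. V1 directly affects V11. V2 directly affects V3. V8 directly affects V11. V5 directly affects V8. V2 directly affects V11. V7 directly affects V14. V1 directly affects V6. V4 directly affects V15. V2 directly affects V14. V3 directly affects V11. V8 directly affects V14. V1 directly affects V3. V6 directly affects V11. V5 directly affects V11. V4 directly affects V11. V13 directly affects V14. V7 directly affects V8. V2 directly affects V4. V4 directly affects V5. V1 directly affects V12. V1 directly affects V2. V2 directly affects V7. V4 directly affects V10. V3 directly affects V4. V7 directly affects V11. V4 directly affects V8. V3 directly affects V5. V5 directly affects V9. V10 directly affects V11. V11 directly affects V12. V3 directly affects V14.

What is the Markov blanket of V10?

Recall MB(v) = parents ∪ children ∪ spouses, where spouses are the other parents of v's children.
Pa(V10) = {V1, V4, V7}.
V10 has child V11.
For each child, the remaining parents (spouses of V10):
  V11's other parents are V1, V2, V3, V4, V5, V6, V7, V8.
So the Markov blanket of V10 is {V1, V2, V3, V4, V5, V6, V7, V8, V11}.

{V1, V2, V3, V4, V5, V6, V7, V8, V11}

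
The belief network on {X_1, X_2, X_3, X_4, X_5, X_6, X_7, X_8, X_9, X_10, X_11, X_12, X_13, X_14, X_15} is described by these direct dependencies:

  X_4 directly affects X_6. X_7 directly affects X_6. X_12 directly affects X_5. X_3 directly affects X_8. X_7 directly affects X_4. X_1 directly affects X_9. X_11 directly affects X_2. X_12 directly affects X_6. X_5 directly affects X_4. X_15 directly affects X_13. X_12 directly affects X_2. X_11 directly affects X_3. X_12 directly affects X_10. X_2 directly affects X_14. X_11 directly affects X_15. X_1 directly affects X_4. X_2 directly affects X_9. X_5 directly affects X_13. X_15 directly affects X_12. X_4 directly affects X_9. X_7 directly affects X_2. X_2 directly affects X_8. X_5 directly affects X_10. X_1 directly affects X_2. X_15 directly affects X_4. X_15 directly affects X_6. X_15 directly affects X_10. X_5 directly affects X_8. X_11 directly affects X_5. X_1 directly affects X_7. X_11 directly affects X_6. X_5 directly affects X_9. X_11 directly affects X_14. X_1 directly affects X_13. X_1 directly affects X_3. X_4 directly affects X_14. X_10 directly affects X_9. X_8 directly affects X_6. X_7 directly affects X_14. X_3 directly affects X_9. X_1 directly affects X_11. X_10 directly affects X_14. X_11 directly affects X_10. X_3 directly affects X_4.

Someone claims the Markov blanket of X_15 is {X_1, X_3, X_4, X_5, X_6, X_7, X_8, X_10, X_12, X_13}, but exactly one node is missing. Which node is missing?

X_15's parents: X_11.
X_15's children: X_4, X_6, X_10, X_12, X_13.
Parents of each child, excluding X_15:
  X_12 has no other parent.
  X_10 also has parents X_5, X_11, X_12.
  X_13 also has parents X_1, X_5.
  X_4's other parents are X_1, X_3, X_5, X_7.
  X_6's other parents are X_4, X_7, X_8, X_11, X_12.
MB(X_15) = {X_1, X_3, X_4, X_5, X_6, X_7, X_8, X_10, X_11, X_12, X_13}.
Comparing with the claimed set, X_11 is missing.

X_11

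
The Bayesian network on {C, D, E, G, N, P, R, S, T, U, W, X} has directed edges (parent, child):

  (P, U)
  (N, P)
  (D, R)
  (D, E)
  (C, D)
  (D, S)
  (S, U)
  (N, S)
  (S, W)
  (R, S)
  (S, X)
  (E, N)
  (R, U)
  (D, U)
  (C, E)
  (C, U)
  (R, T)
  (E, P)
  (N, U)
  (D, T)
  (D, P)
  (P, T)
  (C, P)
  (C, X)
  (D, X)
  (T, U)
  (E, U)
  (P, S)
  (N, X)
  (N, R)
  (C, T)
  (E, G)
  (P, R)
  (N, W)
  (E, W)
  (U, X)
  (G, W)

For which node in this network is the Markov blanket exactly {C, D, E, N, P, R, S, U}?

The target node must have every member of {C, D, E, N, P, R, S, U} as a parent, child, or co-parent, and no others.
Parents of T: C, D, P, R; children: U; co-parents: C, D, E, N, P, R, S.
These exactly cover the given set, so the node is T.

T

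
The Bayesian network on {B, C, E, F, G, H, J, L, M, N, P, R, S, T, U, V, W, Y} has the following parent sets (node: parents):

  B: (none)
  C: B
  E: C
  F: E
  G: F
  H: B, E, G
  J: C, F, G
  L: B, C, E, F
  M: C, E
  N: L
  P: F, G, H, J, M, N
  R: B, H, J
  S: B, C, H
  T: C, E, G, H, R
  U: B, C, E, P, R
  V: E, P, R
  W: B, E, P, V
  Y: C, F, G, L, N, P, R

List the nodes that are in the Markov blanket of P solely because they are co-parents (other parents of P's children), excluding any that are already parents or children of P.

{B, C, E, L, R}

Children of P: U, V, W, Y.
  U: B, C, E, R
  V: E, R
  W: B, E, V
  Y: C, F, G, L, N, R
Excluding nodes already adjacent to P (F, G, H, J, M, N, U, V, W, Y), the co-parent-only contribution is {B, C, E, L, R}.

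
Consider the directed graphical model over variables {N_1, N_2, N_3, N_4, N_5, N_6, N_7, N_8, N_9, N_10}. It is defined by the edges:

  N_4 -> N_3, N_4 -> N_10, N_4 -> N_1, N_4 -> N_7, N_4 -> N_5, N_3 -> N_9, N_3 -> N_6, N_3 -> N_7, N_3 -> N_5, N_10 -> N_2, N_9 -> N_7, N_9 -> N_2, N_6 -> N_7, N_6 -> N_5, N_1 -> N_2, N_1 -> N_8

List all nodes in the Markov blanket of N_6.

A node's Markov blanket = Pa ∪ Ch ∪ (parents of Ch other than the node itself).
N_6 has parent N_3.
Ch(N_6) = {N_5, N_7}.
Parents of each child, excluding N_6:
  N_7: N_3, N_4, N_9
  N_5: N_3, N_4
So the Markov blanket of N_6 is {N_3, N_4, N_5, N_7, N_9}.

{N_3, N_4, N_5, N_7, N_9}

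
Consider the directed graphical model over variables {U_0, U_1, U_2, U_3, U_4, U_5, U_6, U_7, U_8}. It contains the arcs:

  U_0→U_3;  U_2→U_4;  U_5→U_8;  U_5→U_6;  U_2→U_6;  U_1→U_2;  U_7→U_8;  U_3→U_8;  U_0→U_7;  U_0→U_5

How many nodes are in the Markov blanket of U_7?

4

Recall MB(v) = parents ∪ children ∪ spouses, where spouses are the other parents of v's children.
Children of U_7: U_8.
U_7 has parent U_0.
For each child, the remaining parents (spouses of U_7):
  U_8's other parents are U_3, U_5.
MB(U_7) = {U_0, U_3, U_5, U_8}, which has 4 nodes.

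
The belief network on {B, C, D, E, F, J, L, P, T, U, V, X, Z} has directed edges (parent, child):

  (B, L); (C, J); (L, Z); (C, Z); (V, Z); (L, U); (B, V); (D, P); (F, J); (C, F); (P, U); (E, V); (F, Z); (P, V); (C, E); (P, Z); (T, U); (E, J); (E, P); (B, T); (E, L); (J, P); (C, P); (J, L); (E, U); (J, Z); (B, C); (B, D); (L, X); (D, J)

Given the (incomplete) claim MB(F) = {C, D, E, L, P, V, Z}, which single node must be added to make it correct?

The Markov blanket of a node is its parents, its children, and the other parents of its children.
F has children J, Z.
F's parents: C.
For each child, the remaining parents (spouses of F):
  parents(J) \ {F} = {C, D, E}.
  parents(Z) \ {F} = {C, J, L, P, V}.
MB(F) = {C, D, E, J, L, P, V, Z}.
Comparing with the claimed set, J is missing.

J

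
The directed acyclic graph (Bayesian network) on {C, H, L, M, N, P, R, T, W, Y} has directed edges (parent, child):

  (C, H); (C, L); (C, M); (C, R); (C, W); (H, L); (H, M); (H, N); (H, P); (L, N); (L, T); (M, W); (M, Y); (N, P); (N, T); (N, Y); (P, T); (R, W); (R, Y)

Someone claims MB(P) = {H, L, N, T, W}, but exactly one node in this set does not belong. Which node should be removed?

W

Recall MB(v) = parents ∪ children ∪ spouses, where spouses are the other parents of v's children.
P's parents: H, N.
Children of P: T.
Other parents of P's children:
  parents(T) \ {P} = {L, N}.
MB(P) = {H, L, N, T}.
W is neither a parent, child, nor co-parent of P, so it does not belong.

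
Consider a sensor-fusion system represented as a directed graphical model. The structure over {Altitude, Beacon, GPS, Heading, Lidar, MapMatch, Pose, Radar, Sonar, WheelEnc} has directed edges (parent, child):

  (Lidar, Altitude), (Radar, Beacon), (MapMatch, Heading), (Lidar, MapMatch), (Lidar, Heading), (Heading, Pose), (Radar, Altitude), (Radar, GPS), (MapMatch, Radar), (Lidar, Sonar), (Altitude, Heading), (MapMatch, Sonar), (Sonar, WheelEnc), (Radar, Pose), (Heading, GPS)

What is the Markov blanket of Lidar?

The Markov blanket of a node is its parents, its children, and the other parents of its children.
Lidar has no parents.
Lidar has children Altitude, Heading, MapMatch, Sonar.
Co-parents of Lidar (other parents of its children):
  MapMatch: no additional parents.
  Sonar's other parent is MapMatch.
  parents(Altitude) \ {Lidar} = {Radar}.
  Heading also has parents Altitude, MapMatch.
So the Markov blanket of Lidar is {Altitude, Heading, MapMatch, Radar, Sonar}.

{Altitude, Heading, MapMatch, Radar, Sonar}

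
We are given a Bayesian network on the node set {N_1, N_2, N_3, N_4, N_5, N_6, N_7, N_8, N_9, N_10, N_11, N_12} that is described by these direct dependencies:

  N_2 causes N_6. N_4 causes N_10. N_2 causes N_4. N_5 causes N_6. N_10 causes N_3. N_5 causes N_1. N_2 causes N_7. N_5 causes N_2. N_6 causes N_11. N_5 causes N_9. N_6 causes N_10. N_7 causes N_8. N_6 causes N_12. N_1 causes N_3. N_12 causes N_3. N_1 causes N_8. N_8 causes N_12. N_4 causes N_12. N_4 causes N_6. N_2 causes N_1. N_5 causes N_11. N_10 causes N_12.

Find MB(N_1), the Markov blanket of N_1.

The Markov blanket of a node is its parents, its children, and the other parents of its children.
N_1's parents: N_2, N_5.
Children of N_1: N_3, N_8.
For each child, the remaining parents (spouses of N_1):
  N_8: N_7
  N_3: N_10, N_12
MB(N_1) = {N_2, N_3, N_5, N_7, N_8, N_10, N_12}.

{N_2, N_3, N_5, N_7, N_8, N_10, N_12}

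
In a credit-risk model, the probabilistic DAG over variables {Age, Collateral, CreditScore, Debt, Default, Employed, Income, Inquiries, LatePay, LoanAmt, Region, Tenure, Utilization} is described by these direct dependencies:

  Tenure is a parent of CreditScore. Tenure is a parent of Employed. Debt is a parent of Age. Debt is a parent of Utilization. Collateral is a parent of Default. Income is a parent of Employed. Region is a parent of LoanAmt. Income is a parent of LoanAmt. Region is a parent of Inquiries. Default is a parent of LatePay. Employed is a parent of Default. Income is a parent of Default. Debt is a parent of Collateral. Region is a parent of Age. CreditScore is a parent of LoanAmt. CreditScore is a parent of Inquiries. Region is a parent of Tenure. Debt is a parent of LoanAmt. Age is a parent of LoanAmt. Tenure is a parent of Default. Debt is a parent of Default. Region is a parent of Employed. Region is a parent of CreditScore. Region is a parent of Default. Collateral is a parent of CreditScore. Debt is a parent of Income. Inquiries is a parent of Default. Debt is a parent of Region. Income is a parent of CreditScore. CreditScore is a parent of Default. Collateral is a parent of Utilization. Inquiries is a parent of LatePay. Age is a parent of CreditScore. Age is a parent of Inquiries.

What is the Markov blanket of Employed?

Employed's parents: Income, Region, Tenure.
Employed's children: Default.
Co-parents of Employed (other parents of its children):
  Default's other parents are Collateral, CreditScore, Debt, Income, Inquiries, Region, Tenure.
Union: {Income, Region, Tenure} ∪ {Default} ∪ {Collateral, CreditScore, Debt, Income, Inquiries, Region, Tenure} = {Collateral, CreditScore, Debt, Default, Income, Inquiries, Region, Tenure}.

{Collateral, CreditScore, Debt, Default, Income, Inquiries, Region, Tenure}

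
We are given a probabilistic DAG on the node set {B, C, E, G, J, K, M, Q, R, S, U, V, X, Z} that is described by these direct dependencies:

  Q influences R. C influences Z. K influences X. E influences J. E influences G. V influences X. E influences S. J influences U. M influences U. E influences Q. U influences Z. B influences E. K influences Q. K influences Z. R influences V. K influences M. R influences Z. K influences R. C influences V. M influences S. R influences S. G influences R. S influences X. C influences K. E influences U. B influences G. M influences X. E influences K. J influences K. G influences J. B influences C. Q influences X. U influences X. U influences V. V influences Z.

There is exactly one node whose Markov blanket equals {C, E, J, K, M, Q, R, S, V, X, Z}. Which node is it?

U

The target node must have every member of {C, E, J, K, M, Q, R, S, V, X, Z} as a parent, child, or co-parent, and no others.
Parents of U: E, J, M; children: V, X, Z; co-parents: C, K, M, Q, R, S, V.
These exactly cover the given set, so the node is U.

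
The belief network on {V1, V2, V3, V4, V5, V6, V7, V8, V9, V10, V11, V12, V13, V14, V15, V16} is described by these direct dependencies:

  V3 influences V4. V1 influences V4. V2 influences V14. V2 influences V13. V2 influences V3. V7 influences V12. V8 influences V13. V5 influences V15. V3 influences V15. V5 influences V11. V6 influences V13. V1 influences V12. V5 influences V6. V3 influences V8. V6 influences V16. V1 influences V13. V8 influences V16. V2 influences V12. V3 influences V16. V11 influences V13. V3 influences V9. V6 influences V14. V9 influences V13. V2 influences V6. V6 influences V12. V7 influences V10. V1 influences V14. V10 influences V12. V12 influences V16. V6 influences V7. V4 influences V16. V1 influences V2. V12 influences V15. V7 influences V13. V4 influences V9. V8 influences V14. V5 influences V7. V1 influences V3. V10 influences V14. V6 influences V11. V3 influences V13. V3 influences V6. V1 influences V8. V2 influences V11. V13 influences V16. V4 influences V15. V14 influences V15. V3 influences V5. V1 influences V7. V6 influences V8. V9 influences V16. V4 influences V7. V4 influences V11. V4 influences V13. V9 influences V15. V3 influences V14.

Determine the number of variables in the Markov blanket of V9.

By definition, MB(V9) is built from V9's parents, V9's children, and the co-parents of V9.
V9 has children V13, V15, V16.
Parents of V9: V3, V4.
Co-parents of V9 (other parents of its children):
  V13 also has parents V1, V2, V3, V4, V6, V7, V8, V11.
  parents(V15) \ {V9} = {V3, V4, V5, V12, V14}.
  V16 also has parents V3, V4, V6, V8, V12, V13.
MB(V9) = {V1, V2, V3, V4, V5, V6, V7, V8, V11, V12, V13, V14, V15, V16}, which has 14 nodes.

14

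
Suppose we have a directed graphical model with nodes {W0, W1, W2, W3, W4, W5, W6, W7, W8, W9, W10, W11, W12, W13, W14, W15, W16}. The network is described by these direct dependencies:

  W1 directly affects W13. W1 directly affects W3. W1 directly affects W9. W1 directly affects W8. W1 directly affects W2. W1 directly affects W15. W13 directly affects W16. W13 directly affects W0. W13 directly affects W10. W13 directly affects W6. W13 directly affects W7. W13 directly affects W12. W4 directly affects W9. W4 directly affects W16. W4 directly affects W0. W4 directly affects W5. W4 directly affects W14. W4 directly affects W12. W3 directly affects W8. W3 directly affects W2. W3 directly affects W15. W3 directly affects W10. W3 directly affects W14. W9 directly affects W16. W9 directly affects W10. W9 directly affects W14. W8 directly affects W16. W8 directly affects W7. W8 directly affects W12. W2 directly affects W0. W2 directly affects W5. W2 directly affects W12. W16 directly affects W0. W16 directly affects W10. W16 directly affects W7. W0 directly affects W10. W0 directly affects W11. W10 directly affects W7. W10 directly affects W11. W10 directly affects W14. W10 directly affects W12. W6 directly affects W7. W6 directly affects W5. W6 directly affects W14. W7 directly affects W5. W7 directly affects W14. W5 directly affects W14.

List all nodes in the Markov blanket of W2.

Pa(W2) = {W1, W3}.
W2's children: W0, W5, W12.
For each child, the remaining parents (spouses of W2):
  W0: W4, W13, W16
  W5: W4, W6, W7
  W12: W4, W8, W10, W13
MB(W2) = {W0, W1, W3, W4, W5, W6, W7, W8, W10, W12, W13, W16}.

{W0, W1, W3, W4, W5, W6, W7, W8, W10, W12, W13, W16}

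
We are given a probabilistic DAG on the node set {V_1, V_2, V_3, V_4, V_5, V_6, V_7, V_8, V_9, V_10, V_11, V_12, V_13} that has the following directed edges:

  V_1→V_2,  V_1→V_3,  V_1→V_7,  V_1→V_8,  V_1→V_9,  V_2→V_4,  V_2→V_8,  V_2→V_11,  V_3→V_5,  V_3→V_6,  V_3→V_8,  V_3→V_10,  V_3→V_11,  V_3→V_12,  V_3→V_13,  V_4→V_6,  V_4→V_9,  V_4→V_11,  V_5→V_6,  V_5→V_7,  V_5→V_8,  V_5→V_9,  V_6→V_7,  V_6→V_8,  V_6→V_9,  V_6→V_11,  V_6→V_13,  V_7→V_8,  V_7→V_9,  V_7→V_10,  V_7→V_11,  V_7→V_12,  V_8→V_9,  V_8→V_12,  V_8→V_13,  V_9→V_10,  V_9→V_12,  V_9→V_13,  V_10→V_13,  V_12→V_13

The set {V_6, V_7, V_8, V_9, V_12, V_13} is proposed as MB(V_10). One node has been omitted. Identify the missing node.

Children of V_10: V_13.
V_10's parents: V_3, V_7, V_9.
Other parents of V_10's children:
  V_13: V_3, V_6, V_8, V_9, V_12
MB(V_10) = {V_3, V_6, V_7, V_8, V_9, V_12, V_13}.
Comparing with the claimed set, V_3 is missing.

V_3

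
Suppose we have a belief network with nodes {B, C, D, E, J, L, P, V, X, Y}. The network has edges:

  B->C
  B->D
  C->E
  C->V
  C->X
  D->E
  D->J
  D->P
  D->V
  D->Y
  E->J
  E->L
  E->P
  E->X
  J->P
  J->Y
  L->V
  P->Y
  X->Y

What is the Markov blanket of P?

A node's Markov blanket = Pa ∪ Ch ∪ (parents of Ch other than the node itself).
P has parents D, E, J.
Ch(P) = {Y}.
Parents of each child, excluding P:
  Y also has parents D, J, X.
So the Markov blanket of P is {D, E, J, X, Y}.

{D, E, J, X, Y}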